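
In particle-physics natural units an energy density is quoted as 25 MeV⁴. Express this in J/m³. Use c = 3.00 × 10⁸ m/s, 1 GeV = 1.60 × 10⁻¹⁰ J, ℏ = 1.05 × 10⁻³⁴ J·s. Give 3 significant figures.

[E]/[L]³ = [E]⁴/(ℏc)³; restore (ℏc)⁻³.
1 GeV⁴ → 1/(ℏc)³ × (1 GeV in J)⁴ = 2.10 × 10³⁷ J/m³.
Convert the energy scale: 25 MeV⁴ = 2.50 × 10⁻¹¹ GeV⁴.
Result: 2.50 × 10⁻¹¹ × 2.10 × 10³⁷ = 5.24 × 10²⁶ J/m³.

5.24 × 10²⁶ J/m³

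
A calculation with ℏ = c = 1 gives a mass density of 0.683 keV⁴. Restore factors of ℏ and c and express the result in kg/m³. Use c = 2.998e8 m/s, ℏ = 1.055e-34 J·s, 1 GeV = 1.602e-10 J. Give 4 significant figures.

1.582e-4 kg/m³

Mass density is [E]/(c²[L]³) = [E]⁴/(ℏ³c⁵).
1 GeV⁴ → 1/(ℏ³c⁵) × (1 GeV in J)⁴ = 2.316e20 kg/m³.
Convert the energy scale: 0.683 keV⁴ = 6.83e-25 GeV⁴.
Result: 6.83e-25 × 2.316e20 = 1.582e-4 kg/m³.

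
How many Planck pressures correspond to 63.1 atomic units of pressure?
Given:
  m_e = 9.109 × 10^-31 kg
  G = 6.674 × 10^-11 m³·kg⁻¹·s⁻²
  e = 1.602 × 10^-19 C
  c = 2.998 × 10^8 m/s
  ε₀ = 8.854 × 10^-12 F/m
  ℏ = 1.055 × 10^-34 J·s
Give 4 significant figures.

atomic unit of pressure: P_au = E_h/a₀³ = m_e⁴e¹⁰/((4πε₀)⁵ℏ⁸) = 2.929 × 10^13 Pa
Planck pressure: p_P = c⁷/(ℏG²) = 4.632 × 10^113 Pa
63.1 × 2.929 × 10^13 / 4.632 × 10^113 = 3.990 × 10^-99

3.990 × 10^-99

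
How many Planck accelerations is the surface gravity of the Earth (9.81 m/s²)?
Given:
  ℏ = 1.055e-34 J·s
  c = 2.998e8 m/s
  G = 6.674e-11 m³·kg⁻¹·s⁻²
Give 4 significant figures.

Planck acceleration: a_P = √(c⁷/(ℏG)) = 5.560e51 m/s².
9.81 / 5.560e51 = 1.764e-51

1.764e-51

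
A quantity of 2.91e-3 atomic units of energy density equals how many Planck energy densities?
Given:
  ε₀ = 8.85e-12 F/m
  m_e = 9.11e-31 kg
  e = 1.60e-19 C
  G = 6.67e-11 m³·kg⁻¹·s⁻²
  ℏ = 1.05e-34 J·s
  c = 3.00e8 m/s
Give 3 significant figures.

1.87e-103

atomic unit of energy density: u_au = E_h/a₀³ = m_e⁴e¹⁰/((4πε₀)⁵ℏ⁸) = 3.01e13 J/m³
Planck energy density: u_P = c⁷/(ℏG²) = 4.68e113 J/m³
2.91e-3 × 3.01e13 / 4.68e113 = 1.87e-103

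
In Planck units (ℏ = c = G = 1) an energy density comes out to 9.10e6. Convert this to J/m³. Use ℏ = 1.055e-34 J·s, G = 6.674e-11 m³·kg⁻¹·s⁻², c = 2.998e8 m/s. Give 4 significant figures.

One Planck energy density: u_P = c⁷/(ℏG²) = 4.632e113 J/m³.
9.10e6 × 4.632e113 J/m³ = 4.215e120 J/m³

4.215e120 J/m³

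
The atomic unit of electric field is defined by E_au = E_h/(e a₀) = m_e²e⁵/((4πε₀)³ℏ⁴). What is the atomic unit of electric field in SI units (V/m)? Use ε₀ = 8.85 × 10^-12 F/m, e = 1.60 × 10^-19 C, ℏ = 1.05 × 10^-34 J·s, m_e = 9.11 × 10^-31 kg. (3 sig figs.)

E_au = E_h/(e a₀) = m_e²e⁵/((4πε₀)³ℏ⁴)
E_h = 4.38 × 10^-18 J
a₀ = 5.26 × 10^-11 m
E_h/(e·a₀) = 5.20 × 10^11 V/m

5.20 × 10^11 V/m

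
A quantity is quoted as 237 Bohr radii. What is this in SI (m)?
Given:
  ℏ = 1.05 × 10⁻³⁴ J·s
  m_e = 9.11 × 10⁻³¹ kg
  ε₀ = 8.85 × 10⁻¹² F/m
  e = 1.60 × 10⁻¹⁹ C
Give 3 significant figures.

One Bohr radius: a₀ = 4πε₀ℏ²/(m_e e²) = 5.26 × 10⁻¹¹ m.
237 × 5.26 × 10⁻¹¹ m = 1.25 × 10⁻⁸ m

1.25 × 10⁻⁸ m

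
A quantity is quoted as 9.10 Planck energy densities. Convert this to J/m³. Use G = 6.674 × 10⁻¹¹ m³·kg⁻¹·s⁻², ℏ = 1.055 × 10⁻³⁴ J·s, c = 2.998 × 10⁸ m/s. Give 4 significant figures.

4.215 × 10¹¹⁴ J/m³

One Planck energy density: u_P = c⁷/(ℏG²) = 4.632 × 10¹¹³ J/m³.
9.10 × 4.632 × 10¹¹³ J/m³ = 4.215 × 10¹¹⁴ J/m³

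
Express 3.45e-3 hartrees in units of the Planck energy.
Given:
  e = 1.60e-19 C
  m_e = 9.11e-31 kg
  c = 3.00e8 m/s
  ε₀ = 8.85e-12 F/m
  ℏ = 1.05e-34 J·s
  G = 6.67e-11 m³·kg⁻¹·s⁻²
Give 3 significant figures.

hartree: E_h = m_e e⁴/(4πε₀ℏ)² = 4.38e-18 J
Planck energy: E_P = √(ℏc⁵/G) = 1.96e9 J
3.45e-3 × 4.38e-18 / 1.96e9 = 7.72e-30

7.72e-30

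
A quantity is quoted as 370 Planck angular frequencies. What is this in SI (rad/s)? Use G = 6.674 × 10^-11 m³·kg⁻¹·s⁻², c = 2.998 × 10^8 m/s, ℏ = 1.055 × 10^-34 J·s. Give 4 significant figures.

6.862 × 10^45 rad/s

One Planck angular frequency: ω_P = √(c⁵/(ℏG)) = 1.855 × 10^43 rad/s.
370 × 1.855 × 10^43 rad/s = 6.862 × 10^45 rad/s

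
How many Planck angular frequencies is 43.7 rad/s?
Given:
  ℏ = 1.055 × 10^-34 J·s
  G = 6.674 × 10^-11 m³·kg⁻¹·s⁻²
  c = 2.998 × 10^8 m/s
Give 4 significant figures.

2.356 × 10^-42

Planck angular frequency: ω_P = √(c⁵/(ℏG)) = 1.855 × 10^43 rad/s.
43.7 / 1.855 × 10^43 = 2.356 × 10^-42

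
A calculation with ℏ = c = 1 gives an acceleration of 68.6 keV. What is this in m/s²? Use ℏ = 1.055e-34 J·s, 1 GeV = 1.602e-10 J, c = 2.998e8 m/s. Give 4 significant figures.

Acceleration is [L]/[T]² = c·[E]/ℏ.
1 GeV → c/ℏ × (1 GeV in J) = 4.552e32 m/s².
Convert the energy scale: 68.6 keV = 6.86e-5 GeV.
Result: 6.86e-5 × 4.552e32 = 3.123e28 m/s².

3.123e28 m/s²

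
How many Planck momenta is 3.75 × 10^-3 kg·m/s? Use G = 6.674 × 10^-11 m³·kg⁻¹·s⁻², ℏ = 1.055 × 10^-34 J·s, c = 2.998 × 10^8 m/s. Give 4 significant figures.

5.746 × 10^-4

Planck momentum: p_P = √(ℏc³/G) = 6.527 kg·m/s.
3.75 × 10^-3 / 6.527 = 5.746 × 10^-4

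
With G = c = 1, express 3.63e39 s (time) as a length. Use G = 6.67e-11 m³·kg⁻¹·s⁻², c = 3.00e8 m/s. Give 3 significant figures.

1.09e48 m

Time → length via c.
3.63e39 s × (c) = 1.09e48 m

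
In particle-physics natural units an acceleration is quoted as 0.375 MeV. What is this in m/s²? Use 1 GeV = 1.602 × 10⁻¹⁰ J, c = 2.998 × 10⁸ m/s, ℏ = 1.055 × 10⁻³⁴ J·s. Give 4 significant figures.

1.707 × 10²⁹ m/s²

Acceleration is [L]/[T]² = c·[E]/ℏ.
1 GeV → c/ℏ × (1 GeV in J) = 4.552 × 10³² m/s².
Convert the energy scale: 0.375 MeV = 3.75 × 10⁻⁴ GeV.
Result: 3.75 × 10⁻⁴ × 4.552 × 10³² = 1.707 × 10²⁹ m/s².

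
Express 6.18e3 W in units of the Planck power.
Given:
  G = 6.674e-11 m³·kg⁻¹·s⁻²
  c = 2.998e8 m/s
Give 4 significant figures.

1.703e-49

Planck power: P_P = c⁵/G = 3.629e52 W.
6.18e3 / 3.629e52 = 1.703e-49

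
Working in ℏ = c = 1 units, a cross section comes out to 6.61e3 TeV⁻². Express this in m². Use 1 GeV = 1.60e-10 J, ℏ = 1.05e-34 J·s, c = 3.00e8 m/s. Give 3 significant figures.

2.56e-34 m²

Area is [L]² = [E]⁻²·(ℏc)²; restore (ℏc)².
1 GeV⁻² → (ℏc)² × (1 GeV in J)⁻² = 3.88e-32 m².
Convert the energy scale: 6.61e3 TeV⁻² = 6.61e-3 GeV⁻².
Result: 6.61e-3 × 3.88e-32 = 2.56e-34 m².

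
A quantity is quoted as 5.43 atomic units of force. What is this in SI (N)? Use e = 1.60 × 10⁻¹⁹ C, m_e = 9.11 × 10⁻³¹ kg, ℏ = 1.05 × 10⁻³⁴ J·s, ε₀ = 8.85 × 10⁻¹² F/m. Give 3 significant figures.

4.52 × 10⁻⁷ N

One atomic unit of force: F_au = E_h/a₀ = m_e²e⁶/((4πε₀)³ℏ⁴) = 8.33 × 10⁻⁸ N.
5.43 × 8.33 × 10⁻⁸ N = 4.52 × 10⁻⁷ N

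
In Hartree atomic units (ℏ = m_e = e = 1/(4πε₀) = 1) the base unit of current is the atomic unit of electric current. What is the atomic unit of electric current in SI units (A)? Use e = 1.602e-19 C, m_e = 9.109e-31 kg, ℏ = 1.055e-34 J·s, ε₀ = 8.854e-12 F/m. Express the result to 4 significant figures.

6.612e-3 A

I_au = e E_h/ℏ = m_e e⁵/((4πε₀)²ℏ³)
E_h = 4.354e-18 J
e·E_h/ℏ = 6.612e-3 A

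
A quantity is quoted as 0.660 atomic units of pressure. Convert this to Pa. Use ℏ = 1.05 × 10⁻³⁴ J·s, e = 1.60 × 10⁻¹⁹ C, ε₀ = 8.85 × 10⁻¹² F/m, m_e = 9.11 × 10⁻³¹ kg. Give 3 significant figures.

One atomic unit of pressure: P_au = E_h/a₀³ = m_e⁴e¹⁰/((4πε₀)⁵ℏ⁸) = 3.01 × 10¹³ Pa.
0.660 × 3.01 × 10¹³ Pa = 1.99 × 10¹³ Pa

1.99 × 10¹³ Pa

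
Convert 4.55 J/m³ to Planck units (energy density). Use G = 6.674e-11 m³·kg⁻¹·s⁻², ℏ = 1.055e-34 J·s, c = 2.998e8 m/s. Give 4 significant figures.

9.822e-114

Planck energy density: u_P = c⁷/(ℏG²) = 4.632e113 J/m³.
4.55 / 4.632e113 = 9.822e-114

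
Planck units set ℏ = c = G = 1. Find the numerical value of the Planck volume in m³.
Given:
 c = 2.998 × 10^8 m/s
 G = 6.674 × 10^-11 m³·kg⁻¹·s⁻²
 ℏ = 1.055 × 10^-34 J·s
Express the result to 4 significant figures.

The unique combination of the constants set to 1 with dimensions of volume is V_P = (ℏG/c³)^(3/2).
  = √(1.784 × 10^-209)
  = 4.224 × 10^-105 m³

4.224 × 10^-105 m³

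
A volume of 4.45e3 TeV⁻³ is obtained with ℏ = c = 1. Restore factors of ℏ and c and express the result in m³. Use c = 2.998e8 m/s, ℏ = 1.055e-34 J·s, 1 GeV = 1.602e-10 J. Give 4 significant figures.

Volume is [L]³ = [E]⁻³·(ℏc)³.
1 GeV⁻³ → (ℏc)³ × (1 GeV in J)⁻³ = 7.696e-48 m³.
Convert the energy scale: 4.45e3 TeV⁻³ = 4.45e-6 GeV⁻³.
Result: 4.45e-6 × 7.696e-48 = 3.425e-53 m³.

3.425e-53 m³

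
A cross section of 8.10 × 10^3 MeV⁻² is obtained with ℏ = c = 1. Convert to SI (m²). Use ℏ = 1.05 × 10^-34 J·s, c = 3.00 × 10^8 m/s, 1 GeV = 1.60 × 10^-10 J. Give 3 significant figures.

3.14 × 10^-22 m²

Area is [L]² = [E]⁻²·(ℏc)²; restore (ℏc)².
1 GeV⁻² → (ℏc)² × (1 GeV in J)⁻² = 3.88 × 10^-32 m².
Convert the energy scale: 8.10 × 10^3 MeV⁻² = 8.10 × 10^9 GeV⁻².
Result: 8.10 × 10^9 × 3.88 × 10^-32 = 3.14 × 10^-22 m².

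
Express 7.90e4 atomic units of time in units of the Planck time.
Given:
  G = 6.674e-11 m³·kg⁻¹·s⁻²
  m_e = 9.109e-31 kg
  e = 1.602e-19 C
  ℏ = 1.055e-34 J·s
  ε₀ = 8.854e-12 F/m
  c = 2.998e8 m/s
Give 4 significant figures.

atomic unit of time: τ_au = (4πε₀)²ℏ³/(m_e e⁴) = 2.423e-17 s
Planck time: t_P = √(ℏG/c⁵) = 5.392e-44 s
7.90e4 × 2.423e-17 / 5.392e-44 = 3.550e31

3.550e31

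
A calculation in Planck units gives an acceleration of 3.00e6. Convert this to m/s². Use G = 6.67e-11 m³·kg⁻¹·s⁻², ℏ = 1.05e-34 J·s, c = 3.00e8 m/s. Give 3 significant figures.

1.68e58 m/s²

One Planck acceleration: a_P = √(c⁷/(ℏG)) = 5.59e51 m/s².
3.00e6 × 5.59e51 m/s² = 1.68e58 m/s²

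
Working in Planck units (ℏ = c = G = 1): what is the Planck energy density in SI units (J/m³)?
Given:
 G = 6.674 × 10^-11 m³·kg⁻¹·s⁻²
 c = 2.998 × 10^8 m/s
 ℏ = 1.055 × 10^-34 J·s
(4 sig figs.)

From ℏ = c = G = 1 the energy density scale is u_P = c⁷/(ℏG²).
  = 2.177 × 10^59 / 4.699 × 10^-55
  = 4.632 × 10^113 J/m³

4.632 × 10^113 J/m³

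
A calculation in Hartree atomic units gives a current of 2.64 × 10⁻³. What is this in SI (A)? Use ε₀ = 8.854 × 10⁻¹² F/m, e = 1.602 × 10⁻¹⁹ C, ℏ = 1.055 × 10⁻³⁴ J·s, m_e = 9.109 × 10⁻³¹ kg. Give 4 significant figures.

One atomic unit of electric current: I_au = e E_h/ℏ = m_e e⁵/((4πε₀)²ℏ³) = 6.612 × 10⁻³ A.
2.64 × 10⁻³ × 6.612 × 10⁻³ A = 1.746 × 10⁻⁵ A

1.746 × 10⁻⁵ A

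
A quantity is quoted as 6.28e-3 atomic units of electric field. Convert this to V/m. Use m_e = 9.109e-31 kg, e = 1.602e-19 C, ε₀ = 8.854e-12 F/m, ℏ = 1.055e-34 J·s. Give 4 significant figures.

One atomic unit of electric field: E_au = E_h/(e a₀) = m_e²e⁵/((4πε₀)³ℏ⁴) = 5.131e11 V/m.
6.28e-3 × 5.131e11 V/m = 3.222e9 V/m

3.222e9 V/m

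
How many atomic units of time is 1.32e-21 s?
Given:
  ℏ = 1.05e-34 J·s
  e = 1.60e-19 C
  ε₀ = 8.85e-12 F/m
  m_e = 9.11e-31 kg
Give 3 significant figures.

5.50e-5

atomic unit of time: τ_au = (4πε₀)²ℏ³/(m_e e⁴) = 2.40e-17 s.
1.32e-21 / 2.40e-17 = 5.50e-5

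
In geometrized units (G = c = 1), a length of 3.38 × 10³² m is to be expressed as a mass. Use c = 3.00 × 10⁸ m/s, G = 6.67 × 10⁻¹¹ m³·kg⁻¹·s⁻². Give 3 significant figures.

4.56 × 10⁵⁹ kg

Length → mass via c²/G.
3.38 × 10³² m × (c²/G) = 4.56 × 10⁵⁹ kg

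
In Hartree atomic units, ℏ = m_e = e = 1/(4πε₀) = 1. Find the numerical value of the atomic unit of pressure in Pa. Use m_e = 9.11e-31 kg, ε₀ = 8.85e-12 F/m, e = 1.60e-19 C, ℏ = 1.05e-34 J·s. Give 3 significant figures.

Dimensional analysis gives P_au = E_h/a₀³ = m_e⁴e¹⁰/((4πε₀)⁵ℏ⁸).
E_h = 4.38e-18 J
a₀ = 5.26e-11 m
E_h/a₀³ = 3.01e13 Pa

3.01e13 Pa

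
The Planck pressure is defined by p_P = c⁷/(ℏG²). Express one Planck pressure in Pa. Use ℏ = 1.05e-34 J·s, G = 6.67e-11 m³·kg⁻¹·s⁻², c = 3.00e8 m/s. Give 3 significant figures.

p_P = c⁷/(ℏG²)
  = 2.19e59 / 4.67e-55
  = 4.68e113 Pa

4.68e113 Pa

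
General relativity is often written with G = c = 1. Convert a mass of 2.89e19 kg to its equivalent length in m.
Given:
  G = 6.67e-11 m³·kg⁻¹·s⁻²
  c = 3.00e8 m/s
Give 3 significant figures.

In G = c = 1 units mass has dimensions of length; the conversion factor is G/c².
2.89e19 kg × (G/c²) = 2.14e-8 m

2.14e-8 m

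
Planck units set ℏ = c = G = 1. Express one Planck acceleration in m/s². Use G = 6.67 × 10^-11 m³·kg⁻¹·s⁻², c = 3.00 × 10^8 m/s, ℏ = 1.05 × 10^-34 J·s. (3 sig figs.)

The unique combination of the constants set to 1 with dimensions of acceleration is a_P = √(c⁷/(ℏG)).
  = √(3.12 × 10^103)
  = 5.59 × 10^51 m/s²

5.59 × 10^51 m/s²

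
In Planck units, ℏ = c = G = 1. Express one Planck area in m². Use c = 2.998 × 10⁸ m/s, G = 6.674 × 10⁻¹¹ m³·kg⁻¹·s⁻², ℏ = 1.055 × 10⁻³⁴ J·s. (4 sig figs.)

From ℏ = c = G = 1 the area scale is A_P = ℏG/c³.
  = 7.041 × 10⁻⁴⁵ / 2.695 × 10²⁵
  = 2.613 × 10⁻⁷⁰ m²

2.613 × 10⁻⁷⁰ m²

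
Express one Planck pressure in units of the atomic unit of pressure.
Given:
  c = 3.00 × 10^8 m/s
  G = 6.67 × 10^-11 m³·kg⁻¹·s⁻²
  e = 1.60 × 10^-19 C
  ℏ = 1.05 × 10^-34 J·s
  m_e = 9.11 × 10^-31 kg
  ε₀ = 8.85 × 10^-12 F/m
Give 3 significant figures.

1.55 × 10^100

Planck pressure: p_P = c⁷/(ℏG²) = 4.68 × 10^113 Pa
atomic unit of pressure: P_au = E_h/a₀³ = m_e⁴e¹⁰/((4πε₀)⁵ℏ⁸) = 3.01 × 10^13 Pa
ratio = 4.68 × 10^113 / 3.01 × 10^13 = 1.55 × 10^100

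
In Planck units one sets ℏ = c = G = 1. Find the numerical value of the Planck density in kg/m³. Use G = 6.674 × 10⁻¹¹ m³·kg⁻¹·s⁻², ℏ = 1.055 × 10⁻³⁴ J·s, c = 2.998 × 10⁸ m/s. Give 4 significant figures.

ρ_P = c⁵/(ℏG²)
  = 2.422 × 10⁴² / 4.699 × 10⁻⁵⁵
  = 5.154 × 10⁹⁶ kg/m³

5.154 × 10⁹⁶ kg/m³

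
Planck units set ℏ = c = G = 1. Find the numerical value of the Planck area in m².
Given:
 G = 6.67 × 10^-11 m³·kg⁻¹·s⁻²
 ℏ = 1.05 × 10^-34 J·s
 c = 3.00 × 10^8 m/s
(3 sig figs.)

The unique combination of the constants set to 1 with dimensions of area is A_P = ℏG/c³.
  = 7.00 × 10^-45 / 2.70 × 10^25
  = 2.59 × 10^-70 m²

2.59 × 10^-70 m²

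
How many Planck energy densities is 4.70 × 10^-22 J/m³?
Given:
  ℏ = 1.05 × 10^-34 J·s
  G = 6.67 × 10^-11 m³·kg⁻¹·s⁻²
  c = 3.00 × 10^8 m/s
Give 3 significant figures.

1.00 × 10^-135

Planck energy density: u_P = c⁷/(ℏG²) = 4.68 × 10^113 J/m³.
4.70 × 10^-22 / 4.68 × 10^113 = 1.00 × 10^-135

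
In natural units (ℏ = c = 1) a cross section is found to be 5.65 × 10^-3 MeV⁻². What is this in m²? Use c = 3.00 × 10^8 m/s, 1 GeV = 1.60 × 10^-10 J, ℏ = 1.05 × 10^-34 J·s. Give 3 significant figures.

Area is [L]² = [E]⁻²·(ℏc)²; restore (ℏc)².
1 GeV⁻² → (ℏc)² × (1 GeV in J)⁻² = 3.88 × 10^-32 m².
Convert the energy scale: 5.65 × 10^-3 MeV⁻² = 5.65 × 10^3 GeV⁻².
Result: 5.65 × 10^3 × 3.88 × 10^-32 = 2.19 × 10^-28 m².

2.19 × 10^-28 m²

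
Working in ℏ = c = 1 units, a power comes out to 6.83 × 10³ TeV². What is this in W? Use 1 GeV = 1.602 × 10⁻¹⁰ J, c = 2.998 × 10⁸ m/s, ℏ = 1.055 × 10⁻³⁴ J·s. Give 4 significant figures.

Power is [E]/[T] = [E]²/ℏ.
1 GeV² → 1/ℏ × (1 GeV in J)² = 2.433 × 10¹⁴ W.
Convert the energy scale: 6.83 × 10³ TeV² = 6.83 × 10⁹ GeV².
Result: 6.83 × 10⁹ × 2.433 × 10¹⁴ = 1.661 × 10²⁴ W.

1.661 × 10²⁴ W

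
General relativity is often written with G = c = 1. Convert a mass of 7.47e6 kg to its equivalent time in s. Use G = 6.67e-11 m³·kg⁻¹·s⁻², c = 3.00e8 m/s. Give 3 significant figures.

1.85e-29 s

Mass → time via G/c³.
7.47e6 kg × (G/c³) = 1.85e-29 s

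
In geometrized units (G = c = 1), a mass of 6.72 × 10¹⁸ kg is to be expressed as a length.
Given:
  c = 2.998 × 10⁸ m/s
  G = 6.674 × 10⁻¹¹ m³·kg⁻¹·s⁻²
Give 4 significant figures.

In G = c = 1 units mass has dimensions of length; the conversion factor is G/c².
6.72 × 10¹⁸ kg × (G/c²) = 4.990 × 10⁻⁹ m

4.990 × 10⁻⁹ m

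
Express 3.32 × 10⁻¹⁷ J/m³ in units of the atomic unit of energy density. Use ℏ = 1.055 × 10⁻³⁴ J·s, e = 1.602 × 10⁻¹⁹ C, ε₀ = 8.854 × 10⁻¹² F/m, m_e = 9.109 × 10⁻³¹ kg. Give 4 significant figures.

atomic unit of energy density: u_au = E_h/a₀³ = m_e⁴e¹⁰/((4πε₀)⁵ℏ⁸) = 2.929 × 10¹³ J/m³.
3.32 × 10⁻¹⁷ / 2.929 × 10¹³ = 1.133 × 10⁻³⁰

1.133 × 10⁻³⁰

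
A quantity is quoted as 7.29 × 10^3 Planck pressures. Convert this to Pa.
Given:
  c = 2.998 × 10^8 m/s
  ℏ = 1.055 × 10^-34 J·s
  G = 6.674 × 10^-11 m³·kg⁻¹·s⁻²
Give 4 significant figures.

One Planck pressure: p_P = c⁷/(ℏG²) = 4.632 × 10^113 Pa.
7.29 × 10^3 × 4.632 × 10^113 Pa = 3.377 × 10^117 Pa

3.377 × 10^117 Pa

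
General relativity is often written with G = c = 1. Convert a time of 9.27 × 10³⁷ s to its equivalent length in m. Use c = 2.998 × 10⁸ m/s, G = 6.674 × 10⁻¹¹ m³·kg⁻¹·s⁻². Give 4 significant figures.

2.779 × 10⁴⁶ m

Time → length via c.
9.27 × 10³⁷ s × (c) = 2.779 × 10⁴⁶ m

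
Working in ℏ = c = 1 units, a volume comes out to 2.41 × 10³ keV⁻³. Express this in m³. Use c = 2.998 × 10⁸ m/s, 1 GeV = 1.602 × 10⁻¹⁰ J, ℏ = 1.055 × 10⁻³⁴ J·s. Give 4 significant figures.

1.855 × 10⁻²⁶ m³

Volume is [L]³ = [E]⁻³·(ℏc)³.
1 GeV⁻³ → (ℏc)³ × (1 GeV in J)⁻³ = 7.696 × 10⁻⁴⁸ m³.
Convert the energy scale: 2.41 × 10³ keV⁻³ = 2.41 × 10²¹ GeV⁻³.
Result: 2.41 × 10²¹ × 7.696 × 10⁻⁴⁸ = 1.855 × 10⁻²⁶ m³.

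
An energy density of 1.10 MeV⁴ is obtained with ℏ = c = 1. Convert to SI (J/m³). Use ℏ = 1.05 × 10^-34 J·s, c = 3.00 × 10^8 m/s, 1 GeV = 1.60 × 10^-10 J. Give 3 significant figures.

[E]/[L]³ = [E]⁴/(ℏc)³; restore (ℏc)⁻³.
1 GeV⁴ → 1/(ℏc)³ × (1 GeV in J)⁴ = 2.10 × 10^37 J/m³.
Convert the energy scale: 1.10 MeV⁴ = 1.10 × 10^-12 GeV⁴.
Result: 1.10 × 10^-12 × 2.10 × 10^37 = 2.31 × 10^25 J/m³.

2.31 × 10^25 J/m³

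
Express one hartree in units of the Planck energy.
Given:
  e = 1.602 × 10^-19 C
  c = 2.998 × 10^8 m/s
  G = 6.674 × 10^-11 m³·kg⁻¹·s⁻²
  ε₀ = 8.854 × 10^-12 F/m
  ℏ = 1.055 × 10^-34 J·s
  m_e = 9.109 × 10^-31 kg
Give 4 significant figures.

hartree: E_h = m_e e⁴/(4πε₀ℏ)² = 4.354 × 10^-18 J
Planck energy: E_P = √(ℏc⁵/G) = 1.957 × 10^9 J
ratio = 4.354 × 10^-18 / 1.957 × 10^9 = 2.225 × 10^-27

2.225 × 10^-27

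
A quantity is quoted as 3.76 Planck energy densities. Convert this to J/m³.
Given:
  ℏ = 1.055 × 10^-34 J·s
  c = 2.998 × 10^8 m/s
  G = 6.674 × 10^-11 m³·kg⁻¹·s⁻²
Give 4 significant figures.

One Planck energy density: u_P = c⁷/(ℏG²) = 4.632 × 10^113 J/m³.
3.76 × 4.632 × 10^113 J/m³ = 1.742 × 10^114 J/m³

1.742 × 10^114 J/m³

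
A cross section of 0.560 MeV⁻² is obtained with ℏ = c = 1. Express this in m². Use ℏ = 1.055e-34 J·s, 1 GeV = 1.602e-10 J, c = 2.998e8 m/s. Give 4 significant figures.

Area is [L]² = [E]⁻²·(ℏc)²; restore (ℏc)².
1 GeV⁻² → (ℏc)² × (1 GeV in J)⁻² = 3.898e-32 m².
Convert the energy scale: 0.560 MeV⁻² = 5.60e5 GeV⁻².
Result: 5.60e5 × 3.898e-32 = 2.183e-26 m².

2.183e-26 m²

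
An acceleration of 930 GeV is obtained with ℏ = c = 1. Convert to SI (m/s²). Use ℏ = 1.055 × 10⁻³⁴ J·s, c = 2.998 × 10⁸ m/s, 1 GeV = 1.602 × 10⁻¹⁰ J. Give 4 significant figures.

4.234 × 10³⁵ m/s²

Acceleration is [L]/[T]² = c·[E]/ℏ.
1 GeV → c/ℏ × (1 GeV in J) = 4.552 × 10³² m/s².
Result: 930 × 4.552 × 10³² = 4.234 × 10³⁵ m/s².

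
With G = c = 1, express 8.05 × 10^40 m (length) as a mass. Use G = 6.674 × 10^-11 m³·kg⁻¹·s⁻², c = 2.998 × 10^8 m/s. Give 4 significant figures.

Length → mass via c²/G.
8.05 × 10^40 m × (c²/G) = 1.084 × 10^68 kg

1.084 × 10^68 kg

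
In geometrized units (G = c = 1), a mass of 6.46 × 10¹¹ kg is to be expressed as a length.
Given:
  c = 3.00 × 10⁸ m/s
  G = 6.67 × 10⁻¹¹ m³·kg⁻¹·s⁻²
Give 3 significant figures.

4.79 × 10⁻¹⁶ m

In G = c = 1 units mass has dimensions of length; the conversion factor is G/c².
6.46 × 10¹¹ kg × (G/c²) = 4.79 × 10⁻¹⁶ m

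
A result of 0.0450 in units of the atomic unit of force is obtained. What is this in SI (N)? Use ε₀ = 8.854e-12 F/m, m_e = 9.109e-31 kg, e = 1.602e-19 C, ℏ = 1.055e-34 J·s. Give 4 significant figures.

One atomic unit of force: F_au = E_h/a₀ = m_e²e⁶/((4πε₀)³ℏ⁴) = 8.220e-8 N.
0.0450 × 8.220e-8 N = 3.699e-9 N

3.699e-9 N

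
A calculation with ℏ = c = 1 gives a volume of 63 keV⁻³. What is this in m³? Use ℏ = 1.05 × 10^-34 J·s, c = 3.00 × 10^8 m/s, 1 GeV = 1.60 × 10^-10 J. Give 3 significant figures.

Volume is [L]³ = [E]⁻³·(ℏc)³.
1 GeV⁻³ → (ℏc)³ × (1 GeV in J)⁻³ = 7.63 × 10^-48 m³.
Convert the energy scale: 63 keV⁻³ = 6.30 × 10^19 GeV⁻³.
Result: 6.30 × 10^19 × 7.63 × 10^-48 = 4.81 × 10^-28 m³.

4.81 × 10^-28 m³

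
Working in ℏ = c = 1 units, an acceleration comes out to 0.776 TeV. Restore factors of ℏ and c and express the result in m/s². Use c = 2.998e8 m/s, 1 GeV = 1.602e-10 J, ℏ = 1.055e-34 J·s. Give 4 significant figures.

3.533e35 m/s²

Acceleration is [L]/[T]² = c·[E]/ℏ.
1 GeV → c/ℏ × (1 GeV in J) = 4.552e32 m/s².
Convert the energy scale: 0.776 TeV = 776 GeV.
Result: 776 × 4.552e32 = 3.533e35 m/s².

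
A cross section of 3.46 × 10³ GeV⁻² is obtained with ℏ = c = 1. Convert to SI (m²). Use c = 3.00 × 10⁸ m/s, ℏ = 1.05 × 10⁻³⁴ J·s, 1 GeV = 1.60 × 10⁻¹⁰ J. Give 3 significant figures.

1.34 × 10⁻²⁸ m²

Area is [L]² = [E]⁻²·(ℏc)²; restore (ℏc)².
1 GeV⁻² → (ℏc)² × (1 GeV in J)⁻² = 3.88 × 10⁻³² m².
Result: 3.46 × 10³ × 3.88 × 10⁻³² = 1.34 × 10⁻²⁸ m².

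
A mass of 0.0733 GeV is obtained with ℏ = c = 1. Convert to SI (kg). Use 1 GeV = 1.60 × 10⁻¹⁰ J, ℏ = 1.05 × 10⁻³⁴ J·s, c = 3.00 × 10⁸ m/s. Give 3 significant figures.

Mass is [E]/c²; divide by c².
1 GeV → 1/c² × (1 GeV in J) = 1.78 × 10⁻²⁷ kg.
Result: 0.0733 × 1.78 × 10⁻²⁷ = 1.30 × 10⁻²⁸ kg.

1.30 × 10⁻²⁸ kg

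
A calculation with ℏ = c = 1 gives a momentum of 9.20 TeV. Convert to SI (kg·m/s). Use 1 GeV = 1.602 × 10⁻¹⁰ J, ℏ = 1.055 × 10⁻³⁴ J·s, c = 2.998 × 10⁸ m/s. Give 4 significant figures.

Momentum is [E]/c; divide by c.
1 GeV → 1/c × (1 GeV in J) = 5.344 × 10⁻¹⁹ kg·m/s.
Convert the energy scale: 9.20 TeV = 9.20 × 10³ GeV.
Result: 9.20 × 10³ × 5.344 × 10⁻¹⁹ = 4.916 × 10⁻¹⁵ kg·m/s.

4.916 × 10⁻¹⁵ kg·m/s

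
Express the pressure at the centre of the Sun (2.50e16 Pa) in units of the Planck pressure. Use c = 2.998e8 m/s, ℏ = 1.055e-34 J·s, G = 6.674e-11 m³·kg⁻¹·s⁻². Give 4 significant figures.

5.397e-98

Planck pressure: p_P = c⁷/(ℏG²) = 4.632e113 Pa.
2.50e16 / 4.632e113 = 5.397e-98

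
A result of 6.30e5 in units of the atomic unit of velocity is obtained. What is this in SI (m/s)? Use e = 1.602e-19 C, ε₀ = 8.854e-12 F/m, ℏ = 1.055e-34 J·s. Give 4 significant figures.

1.377e12 m/s

One atomic unit of velocity: v_au = e²/(4πε₀ℏ) = 2.186e6 m/s.
6.30e5 × 2.186e6 m/s = 1.377e12 m/s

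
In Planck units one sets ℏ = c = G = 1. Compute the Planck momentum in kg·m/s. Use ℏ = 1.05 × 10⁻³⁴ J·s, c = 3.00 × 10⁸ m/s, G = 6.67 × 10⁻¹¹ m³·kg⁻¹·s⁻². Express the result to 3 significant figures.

p_P = √(ℏc³/G)
  = √(42.5)
  = 6.52 kg·m/s

6.52 kg·m/s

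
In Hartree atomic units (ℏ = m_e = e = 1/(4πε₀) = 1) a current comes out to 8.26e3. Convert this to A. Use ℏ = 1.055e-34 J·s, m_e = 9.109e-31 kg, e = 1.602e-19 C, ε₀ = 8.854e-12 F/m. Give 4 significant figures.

54.61 A

One atomic unit of electric current: I_au = e E_h/ℏ = m_e e⁵/((4πε₀)²ℏ³) = 6.612e-3 A.
8.26e3 × 6.612e-3 A = 54.61 A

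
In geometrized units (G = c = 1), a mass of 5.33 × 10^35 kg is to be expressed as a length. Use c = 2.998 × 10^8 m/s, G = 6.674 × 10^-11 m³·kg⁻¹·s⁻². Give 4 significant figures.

In G = c = 1 units mass has dimensions of length; the conversion factor is G/c².
5.33 × 10^35 kg × (G/c²) = 3.958 × 10^8 m

3.958 × 10^8 m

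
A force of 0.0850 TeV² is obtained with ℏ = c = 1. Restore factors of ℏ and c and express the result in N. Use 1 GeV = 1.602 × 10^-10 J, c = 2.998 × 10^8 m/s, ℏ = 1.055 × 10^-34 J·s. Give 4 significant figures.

Force is [E]/[L] = [E]²/(ℏc); restore (ℏc)⁻¹.
1 GeV² → 1/(ℏc) × (1 GeV in J)² = 8.114 × 10^5 N.
Convert the energy scale: 0.0850 TeV² = 8.50 × 10^4 GeV².
Result: 8.50 × 10^4 × 8.114 × 10^5 = 6.897 × 10^10 N.

6.897 × 10^10 N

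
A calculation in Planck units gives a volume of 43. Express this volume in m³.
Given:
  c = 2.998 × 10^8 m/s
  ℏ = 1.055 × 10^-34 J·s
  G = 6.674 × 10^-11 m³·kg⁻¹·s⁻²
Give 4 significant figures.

One Planck volume: V_P = (ℏG/c³)^(3/2) = 4.224 × 10^-105 m³.
43 × 4.224 × 10^-105 m³ = 1.816 × 10^-103 m³

1.816 × 10^-103 m³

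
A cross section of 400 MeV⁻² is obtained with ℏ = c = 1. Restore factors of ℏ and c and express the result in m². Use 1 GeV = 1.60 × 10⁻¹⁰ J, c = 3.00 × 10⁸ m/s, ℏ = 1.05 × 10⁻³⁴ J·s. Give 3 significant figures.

1.55 × 10⁻²³ m²

Area is [L]² = [E]⁻²·(ℏc)²; restore (ℏc)².
1 GeV⁻² → (ℏc)² × (1 GeV in J)⁻² = 3.88 × 10⁻³² m².
Convert the energy scale: 400 MeV⁻² = 4.00 × 10⁸ GeV⁻².
Result: 4.00 × 10⁸ × 3.88 × 10⁻³² = 1.55 × 10⁻²³ m².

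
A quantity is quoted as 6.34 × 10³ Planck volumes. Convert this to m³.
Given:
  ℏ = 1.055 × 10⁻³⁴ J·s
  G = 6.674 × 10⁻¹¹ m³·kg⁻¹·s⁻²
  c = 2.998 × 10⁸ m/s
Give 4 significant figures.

One Planck volume: V_P = (ℏG/c³)^(3/2) = 4.224 × 10⁻¹⁰⁵ m³.
6.34 × 10³ × 4.224 × 10⁻¹⁰⁵ m³ = 2.678 × 10⁻¹⁰¹ m³

2.678 × 10⁻¹⁰¹ m³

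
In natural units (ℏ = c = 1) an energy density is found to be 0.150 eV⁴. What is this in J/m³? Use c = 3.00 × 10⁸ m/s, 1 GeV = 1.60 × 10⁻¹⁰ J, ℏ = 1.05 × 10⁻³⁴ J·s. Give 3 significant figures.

3.15 J/m³

[E]/[L]³ = [E]⁴/(ℏc)³; restore (ℏc)⁻³.
1 GeV⁴ → 1/(ℏc)³ × (1 GeV in J)⁴ = 2.10 × 10³⁷ J/m³.
Convert the energy scale: 0.150 eV⁴ = 1.50 × 10⁻³⁷ GeV⁴.
Result: 1.50 × 10⁻³⁷ × 2.10 × 10³⁷ = 3.15 J/m³.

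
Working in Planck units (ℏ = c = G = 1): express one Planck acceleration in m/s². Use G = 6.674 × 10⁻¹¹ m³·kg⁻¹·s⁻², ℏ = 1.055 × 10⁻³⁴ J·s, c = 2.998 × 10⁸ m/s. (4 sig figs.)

The unique combination of the constants set to 1 with dimensions of acceleration is a_P = √(c⁷/(ℏG)).
  = √(3.092 × 10¹⁰³)
  = 5.560 × 10⁵¹ m/s²

5.560 × 10⁵¹ m/s²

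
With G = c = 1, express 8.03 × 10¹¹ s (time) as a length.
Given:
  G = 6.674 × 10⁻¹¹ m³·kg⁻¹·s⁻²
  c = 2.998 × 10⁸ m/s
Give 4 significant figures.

Time → length via c.
8.03 × 10¹¹ s × (c) = 2.407 × 10²⁰ m

2.407 × 10²⁰ m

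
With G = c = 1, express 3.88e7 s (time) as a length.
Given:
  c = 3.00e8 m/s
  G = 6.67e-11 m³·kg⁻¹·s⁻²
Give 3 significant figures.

Time → length via c.
3.88e7 s × (c) = 1.16e16 m

1.16e16 m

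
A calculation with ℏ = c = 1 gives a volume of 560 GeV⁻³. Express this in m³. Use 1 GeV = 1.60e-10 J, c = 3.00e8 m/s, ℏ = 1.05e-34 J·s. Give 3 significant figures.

4.27e-45 m³

Volume is [L]³ = [E]⁻³·(ℏc)³.
1 GeV⁻³ → (ℏc)³ × (1 GeV in J)⁻³ = 7.63e-48 m³.
Result: 560 × 7.63e-48 = 4.27e-45 m³.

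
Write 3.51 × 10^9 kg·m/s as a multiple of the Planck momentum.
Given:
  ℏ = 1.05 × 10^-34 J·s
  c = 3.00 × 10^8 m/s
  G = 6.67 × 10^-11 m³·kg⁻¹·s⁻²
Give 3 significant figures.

5.38 × 10^8

Planck momentum: p_P = √(ℏc³/G) = 6.52 kg·m/s.
3.51 × 10^9 / 6.52 = 5.38 × 10^8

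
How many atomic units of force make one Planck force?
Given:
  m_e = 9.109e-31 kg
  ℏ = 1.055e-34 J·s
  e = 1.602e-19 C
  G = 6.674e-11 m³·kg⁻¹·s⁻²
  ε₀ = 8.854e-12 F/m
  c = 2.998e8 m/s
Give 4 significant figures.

1.473e51

Planck force: F_P = c⁴/G = 1.210e44 N
atomic unit of force: F_au = E_h/a₀ = m_e²e⁶/((4πε₀)³ℏ⁴) = 8.220e-8 N
ratio = 1.210e44 / 8.220e-8 = 1.473e51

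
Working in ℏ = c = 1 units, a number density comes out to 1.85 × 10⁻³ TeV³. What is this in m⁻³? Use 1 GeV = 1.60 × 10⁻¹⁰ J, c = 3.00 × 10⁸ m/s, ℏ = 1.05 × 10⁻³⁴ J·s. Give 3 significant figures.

2.42 × 10⁵³ m⁻³

Number density is [L]⁻³ = [E]³/(ℏc)³.
1 GeV³ → 1/(ℏc)³ × (1 GeV in J)³ = 1.31 × 10⁴⁷ m⁻³.
Convert the energy scale: 1.85 × 10⁻³ TeV³ = 1.85 × 10⁶ GeV³.
Result: 1.85 × 10⁶ × 1.31 × 10⁴⁷ = 2.42 × 10⁵³ m⁻³.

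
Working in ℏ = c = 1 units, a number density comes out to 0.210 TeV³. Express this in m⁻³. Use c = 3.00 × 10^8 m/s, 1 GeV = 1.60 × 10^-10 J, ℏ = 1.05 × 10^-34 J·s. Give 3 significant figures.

Number density is [L]⁻³ = [E]³/(ℏc)³.
1 GeV³ → 1/(ℏc)³ × (1 GeV in J)³ = 1.31 × 10^47 m⁻³.
Convert the energy scale: 0.210 TeV³ = 2.10 × 10^8 GeV³.
Result: 2.10 × 10^8 × 1.31 × 10^47 = 2.75 × 10^55 m⁻³.

2.75 × 10^55 m⁻³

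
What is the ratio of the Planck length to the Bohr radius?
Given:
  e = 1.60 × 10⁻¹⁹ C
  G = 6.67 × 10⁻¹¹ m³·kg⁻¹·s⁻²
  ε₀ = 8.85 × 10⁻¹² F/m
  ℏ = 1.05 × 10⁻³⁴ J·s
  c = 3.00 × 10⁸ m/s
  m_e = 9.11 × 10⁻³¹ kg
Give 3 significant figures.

3.06 × 10⁻²⁵

Planck length: ℓ_P = √(ℏG/c³) = 1.61 × 10⁻³⁵ m
Bohr radius: a₀ = 4πε₀ℏ²/(m_e e²) = 5.26 × 10⁻¹¹ m
ratio = 1.61 × 10⁻³⁵ / 5.26 × 10⁻¹¹ = 3.06 × 10⁻²⁵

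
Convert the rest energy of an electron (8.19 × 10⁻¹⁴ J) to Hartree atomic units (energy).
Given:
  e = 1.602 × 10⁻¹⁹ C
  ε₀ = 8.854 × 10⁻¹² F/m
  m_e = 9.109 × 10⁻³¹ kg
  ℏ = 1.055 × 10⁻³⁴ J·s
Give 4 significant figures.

1.881 × 10⁴

hartree: E_h = m_e e⁴/(4πε₀ℏ)² = 4.354 × 10⁻¹⁸ J.
8.19 × 10⁻¹⁴ / 4.354 × 10⁻¹⁸ = 1.881 × 10⁴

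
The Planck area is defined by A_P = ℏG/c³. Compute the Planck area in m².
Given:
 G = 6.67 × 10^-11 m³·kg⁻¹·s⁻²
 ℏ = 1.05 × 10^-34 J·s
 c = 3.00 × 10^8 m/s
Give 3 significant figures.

2.59 × 10^-70 m²

A_P = ℏG/c³
  = 7.00 × 10^-45 / 2.70 × 10^25
  = 2.59 × 10^-70 m²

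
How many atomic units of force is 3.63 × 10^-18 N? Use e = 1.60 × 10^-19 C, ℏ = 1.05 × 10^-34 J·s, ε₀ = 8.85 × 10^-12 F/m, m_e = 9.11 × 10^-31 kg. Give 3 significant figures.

atomic unit of force: F_au = E_h/a₀ = m_e²e⁶/((4πε₀)³ℏ⁴) = 8.33 × 10^-8 N.
3.63 × 10^-18 / 8.33 × 10^-8 = 4.36 × 10^-11

4.36 × 10^-11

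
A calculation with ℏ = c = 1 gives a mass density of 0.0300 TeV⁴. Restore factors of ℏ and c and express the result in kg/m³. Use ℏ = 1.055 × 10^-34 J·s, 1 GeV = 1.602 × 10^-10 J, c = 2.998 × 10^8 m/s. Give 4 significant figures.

Mass density is [E]/(c²[L]³) = [E]⁴/(ℏ³c⁵).
1 GeV⁴ → 1/(ℏ³c⁵) × (1 GeV in J)⁴ = 2.316 × 10^20 kg/m³.
Convert the energy scale: 0.0300 TeV⁴ = 3.00 × 10^10 GeV⁴.
Result: 3.00 × 10^10 × 2.316 × 10^20 = 6.948 × 10^30 kg/m³.

6.948 × 10^30 kg/m³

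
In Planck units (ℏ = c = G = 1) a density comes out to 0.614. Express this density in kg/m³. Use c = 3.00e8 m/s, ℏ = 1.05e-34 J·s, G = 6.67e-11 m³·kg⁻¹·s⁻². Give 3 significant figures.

3.19e96 kg/m³

One Planck density: ρ_P = c⁵/(ℏG²) = 5.20e96 kg/m³.
0.614 × 5.20e96 kg/m³ = 3.19e96 kg/m³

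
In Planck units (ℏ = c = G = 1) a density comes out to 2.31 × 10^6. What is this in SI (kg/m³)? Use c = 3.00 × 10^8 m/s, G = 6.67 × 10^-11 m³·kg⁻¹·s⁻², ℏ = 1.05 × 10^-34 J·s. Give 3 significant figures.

One Planck density: ρ_P = c⁵/(ℏG²) = 5.20 × 10^96 kg/m³.
2.31 × 10^6 × 5.20 × 10^96 kg/m³ = 1.20 × 10^103 kg/m³

1.20 × 10^103 kg/m³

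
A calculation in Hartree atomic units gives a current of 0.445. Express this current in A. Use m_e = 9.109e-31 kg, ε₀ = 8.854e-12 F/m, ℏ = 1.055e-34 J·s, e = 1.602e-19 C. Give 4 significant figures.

2.942e-3 A

One atomic unit of electric current: I_au = e E_h/ℏ = m_e e⁵/((4πε₀)²ℏ³) = 6.612e-3 A.
0.445 × 6.612e-3 A = 2.942e-3 A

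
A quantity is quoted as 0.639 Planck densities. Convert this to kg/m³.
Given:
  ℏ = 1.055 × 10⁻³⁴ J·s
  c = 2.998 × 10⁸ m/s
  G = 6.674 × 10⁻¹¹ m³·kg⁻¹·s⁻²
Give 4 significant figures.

One Planck density: ρ_P = c⁵/(ℏG²) = 5.154 × 10⁹⁶ kg/m³.
0.639 × 5.154 × 10⁹⁶ kg/m³ = 3.293 × 10⁹⁶ kg/m³

3.293 × 10⁹⁶ kg/m³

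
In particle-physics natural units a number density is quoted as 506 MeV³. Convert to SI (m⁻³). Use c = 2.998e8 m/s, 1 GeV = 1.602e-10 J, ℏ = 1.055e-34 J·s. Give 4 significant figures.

Number density is [L]⁻³ = [E]³/(ℏc)³.
1 GeV³ → 1/(ℏc)³ × (1 GeV in J)³ = 1.299e47 m⁻³.
Convert the energy scale: 506 MeV³ = 5.06e-7 GeV³.
Result: 5.06e-7 × 1.299e47 = 6.575e40 m⁻³.

6.575e40 m⁻³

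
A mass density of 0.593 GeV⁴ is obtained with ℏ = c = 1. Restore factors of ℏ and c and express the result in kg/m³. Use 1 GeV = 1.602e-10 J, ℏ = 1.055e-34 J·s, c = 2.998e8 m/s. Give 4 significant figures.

Mass density is [E]/(c²[L]³) = [E]⁴/(ℏ³c⁵).
1 GeV⁴ → 1/(ℏ³c⁵) × (1 GeV in J)⁴ = 2.316e20 kg/m³.
Result: 0.593 × 2.316e20 = 1.373e20 kg/m³.

1.373e20 kg/m³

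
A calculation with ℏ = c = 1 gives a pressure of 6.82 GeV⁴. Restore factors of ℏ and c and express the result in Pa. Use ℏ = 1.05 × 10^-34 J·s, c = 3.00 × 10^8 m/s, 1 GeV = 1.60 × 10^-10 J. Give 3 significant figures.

1.43 × 10^38 Pa

Pressure is [E]/[L]³ = [E]⁴/(ℏc)³.
1 GeV⁴ → 1/(ℏc)³ × (1 GeV in J)⁴ = 2.10 × 10^37 Pa.
Result: 6.82 × 2.10 × 10^37 = 1.43 × 10^38 Pa.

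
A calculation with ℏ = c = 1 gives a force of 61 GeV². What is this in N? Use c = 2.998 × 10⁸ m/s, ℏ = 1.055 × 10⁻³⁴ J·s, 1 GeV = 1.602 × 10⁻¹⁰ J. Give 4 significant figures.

4.950 × 10⁷ N

Force is [E]/[L] = [E]²/(ℏc); restore (ℏc)⁻¹.
1 GeV² → 1/(ℏc) × (1 GeV in J)² = 8.114 × 10⁵ N.
Result: 61 × 8.114 × 10⁵ = 4.950 × 10⁷ N.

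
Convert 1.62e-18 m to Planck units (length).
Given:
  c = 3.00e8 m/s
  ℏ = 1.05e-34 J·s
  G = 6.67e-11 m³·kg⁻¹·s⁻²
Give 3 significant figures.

1.01e17

Planck length: ℓ_P = √(ℏG/c³) = 1.61e-35 m.
1.62e-18 / 1.61e-35 = 1.01e17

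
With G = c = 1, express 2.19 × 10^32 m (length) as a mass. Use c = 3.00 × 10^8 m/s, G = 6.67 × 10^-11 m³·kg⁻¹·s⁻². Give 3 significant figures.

2.96 × 10^59 kg

Length → mass via c²/G.
2.19 × 10^32 m × (c²/G) = 2.96 × 10^59 kg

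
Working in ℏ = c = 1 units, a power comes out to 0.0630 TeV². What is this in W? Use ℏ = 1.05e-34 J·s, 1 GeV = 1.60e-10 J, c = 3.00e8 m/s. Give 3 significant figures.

1.54e19 W

Power is [E]/[T] = [E]²/ℏ.
1 GeV² → 1/ℏ × (1 GeV in J)² = 2.44e14 W.
Convert the energy scale: 0.0630 TeV² = 6.30e4 GeV².
Result: 6.30e4 × 2.44e14 = 1.54e19 W.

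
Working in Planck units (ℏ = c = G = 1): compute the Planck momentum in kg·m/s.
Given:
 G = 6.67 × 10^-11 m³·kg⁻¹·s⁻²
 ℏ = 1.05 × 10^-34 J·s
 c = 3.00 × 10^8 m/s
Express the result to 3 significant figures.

6.52 kg·m/s

From ℏ = c = G = 1 the momentum scale is p_P = √(ℏc³/G).
  = √(42.5)
  = 6.52 kg·m/s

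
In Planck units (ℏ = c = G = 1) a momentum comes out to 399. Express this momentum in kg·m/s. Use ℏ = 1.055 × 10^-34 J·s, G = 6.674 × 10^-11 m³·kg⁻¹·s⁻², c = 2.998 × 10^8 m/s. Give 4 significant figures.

2.604 × 10^3 kg·m/s

One Planck momentum: p_P = √(ℏc³/G) = 6.527 kg·m/s.
399 × 6.527 kg·m/s = 2.604 × 10^3 kg·m/s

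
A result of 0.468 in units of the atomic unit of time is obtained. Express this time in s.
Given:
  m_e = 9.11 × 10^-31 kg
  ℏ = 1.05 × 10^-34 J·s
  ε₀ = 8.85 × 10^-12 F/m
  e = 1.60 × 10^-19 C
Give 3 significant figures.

One atomic unit of time: τ_au = (4πε₀)²ℏ³/(m_e e⁴) = 2.40 × 10^-17 s.
0.468 × 2.40 × 10^-17 s = 1.12 × 10^-17 s

1.12 × 10^-17 s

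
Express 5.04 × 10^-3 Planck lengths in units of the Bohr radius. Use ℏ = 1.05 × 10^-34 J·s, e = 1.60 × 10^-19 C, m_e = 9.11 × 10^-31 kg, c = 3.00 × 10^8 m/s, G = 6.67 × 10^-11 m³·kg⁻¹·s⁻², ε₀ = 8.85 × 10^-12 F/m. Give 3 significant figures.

1.54 × 10^-27

Planck length: ℓ_P = √(ℏG/c³) = 1.61 × 10^-35 m
Bohr radius: a₀ = 4πε₀ℏ²/(m_e e²) = 5.26 × 10^-11 m
5.04 × 10^-3 × 1.61 × 10^-35 / 5.26 × 10^-11 = 1.54 × 10^-27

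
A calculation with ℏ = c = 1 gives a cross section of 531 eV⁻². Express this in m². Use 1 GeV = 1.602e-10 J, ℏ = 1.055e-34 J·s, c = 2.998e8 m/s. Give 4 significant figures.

Area is [L]² = [E]⁻²·(ℏc)²; restore (ℏc)².
1 GeV⁻² → (ℏc)² × (1 GeV in J)⁻² = 3.898e-32 m².
Convert the energy scale: 531 eV⁻² = 5.31e20 GeV⁻².
Result: 5.31e20 × 3.898e-32 = 2.070e-11 m².

2.070e-11 m²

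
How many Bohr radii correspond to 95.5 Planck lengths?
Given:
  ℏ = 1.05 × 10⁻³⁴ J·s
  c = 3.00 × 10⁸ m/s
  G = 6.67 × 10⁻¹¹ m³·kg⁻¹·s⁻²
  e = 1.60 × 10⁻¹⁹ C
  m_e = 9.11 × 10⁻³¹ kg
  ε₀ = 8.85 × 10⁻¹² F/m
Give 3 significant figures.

2.93 × 10⁻²³

Planck length: ℓ_P = √(ℏG/c³) = 1.61 × 10⁻³⁵ m
Bohr radius: a₀ = 4πε₀ℏ²/(m_e e²) = 5.26 × 10⁻¹¹ m
95.5 × 1.61 × 10⁻³⁵ / 5.26 × 10⁻¹¹ = 2.93 × 10⁻²³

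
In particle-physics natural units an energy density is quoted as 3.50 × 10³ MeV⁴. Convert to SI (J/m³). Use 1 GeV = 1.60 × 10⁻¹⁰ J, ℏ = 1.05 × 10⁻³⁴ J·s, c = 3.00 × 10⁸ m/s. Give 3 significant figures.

[E]/[L]³ = [E]⁴/(ℏc)³; restore (ℏc)⁻³.
1 GeV⁴ → 1/(ℏc)³ × (1 GeV in J)⁴ = 2.10 × 10³⁷ J/m³.
Convert the energy scale: 3.50 × 10³ MeV⁴ = 3.50 × 10⁻⁹ GeV⁴.
Result: 3.50 × 10⁻⁹ × 2.10 × 10³⁷ = 7.34 × 10²⁸ J/m³.

7.34 × 10²⁸ J/m³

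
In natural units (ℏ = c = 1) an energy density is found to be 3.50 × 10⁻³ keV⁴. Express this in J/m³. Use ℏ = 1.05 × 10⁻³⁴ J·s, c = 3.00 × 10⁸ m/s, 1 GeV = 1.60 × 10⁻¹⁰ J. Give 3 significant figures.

7.34 × 10¹⁰ J/m³

[E]/[L]³ = [E]⁴/(ℏc)³; restore (ℏc)⁻³.
1 GeV⁴ → 1/(ℏc)³ × (1 GeV in J)⁴ = 2.10 × 10³⁷ J/m³.
Convert the energy scale: 3.50 × 10⁻³ keV⁴ = 3.50 × 10⁻²⁷ GeV⁴.
Result: 3.50 × 10⁻²⁷ × 2.10 × 10³⁷ = 7.34 × 10¹⁰ J/m³.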